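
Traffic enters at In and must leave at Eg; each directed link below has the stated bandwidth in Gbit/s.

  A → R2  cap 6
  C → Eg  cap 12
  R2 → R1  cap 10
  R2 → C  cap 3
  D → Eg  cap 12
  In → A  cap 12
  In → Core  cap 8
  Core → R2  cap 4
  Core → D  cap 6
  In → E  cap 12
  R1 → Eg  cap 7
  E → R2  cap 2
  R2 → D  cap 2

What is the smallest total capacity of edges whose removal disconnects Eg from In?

Augment In→Core→D→Eg: bottleneck 6, flow now 6.
Augment In→Core→R2→C→Eg: bottleneck 2, flow now 8.
Augment In→A→R2→C→Eg: bottleneck 1, flow now 9.
Augment In→A→R2→D→Eg: bottleneck 2, flow now 11.
Augment In→A→R2→R1→Eg: bottleneck 3, flow now 14.
Augment In→E→R2→R1→Eg: bottleneck 2, flow now 16.
No augmenting path remains; maximum flow = 16.
By max-flow min-cut, the minimum cut capacity equals the max flow.
In the residual graph, reachable from In: {In, A, E}.
Min-cut edges: In→Core (8), A→R2 (6), E→R2 (2); capacity 8 + 6 + 2 = 16.

16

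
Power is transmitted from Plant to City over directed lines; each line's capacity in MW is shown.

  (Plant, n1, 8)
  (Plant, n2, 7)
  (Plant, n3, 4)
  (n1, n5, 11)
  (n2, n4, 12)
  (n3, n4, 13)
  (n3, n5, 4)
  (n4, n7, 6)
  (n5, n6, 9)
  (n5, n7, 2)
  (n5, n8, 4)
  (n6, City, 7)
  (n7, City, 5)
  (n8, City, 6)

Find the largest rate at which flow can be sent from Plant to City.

16

Augment Plant→n1→n5→n6→City: bottleneck 7, flow now 7.
Augment Plant→n1→n5→n7→City: bottleneck 1, flow now 8.
Augment Plant→n2→n4→n7→City: bottleneck 4, flow now 12.
Augment Plant→n3→n5→n8→City: bottleneck 4, flow now 16.
No augmenting path remains; maximum flow = 16.
In the residual graph, reachable from Plant: {Plant, n1, n2, n3, n4, n5, n6, n7}.
Min-cut edges: n5→n8 (4), n6→City (7), n7→City (5); capacity 4 + 7 + 5 = 16.
This cut is saturated, so no flow can exceed 16.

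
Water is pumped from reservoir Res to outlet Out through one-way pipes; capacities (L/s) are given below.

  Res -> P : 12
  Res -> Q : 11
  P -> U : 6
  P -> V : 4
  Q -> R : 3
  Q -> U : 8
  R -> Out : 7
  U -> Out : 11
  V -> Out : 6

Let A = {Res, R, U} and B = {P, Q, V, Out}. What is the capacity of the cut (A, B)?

41

Edges leaving {Res, R, U}: Res→P (12), Res→Q (11), R→Out (7), U→Out (11).
Cut capacity = 12 + 11 + 7 + 11 = 41.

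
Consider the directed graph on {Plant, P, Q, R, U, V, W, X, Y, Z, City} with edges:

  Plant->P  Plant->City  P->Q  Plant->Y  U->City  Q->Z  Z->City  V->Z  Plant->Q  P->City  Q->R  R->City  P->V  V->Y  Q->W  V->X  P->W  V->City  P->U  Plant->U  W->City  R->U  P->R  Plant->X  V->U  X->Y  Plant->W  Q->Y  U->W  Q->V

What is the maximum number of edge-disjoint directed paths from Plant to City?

5

Assign every edge capacity 1; by Menger, the answer equals the max flow.
Path Plant→City (+1); total 1.
Path Plant→P→City (+1); total 2.
Path Plant→U→City (+1); total 3.
Path Plant→W→City (+1); total 4.
Path Plant→Q→R→City (+1); total 5.
No residual Plant→City path; max flow = 5.
Certifying cut of size 5: {Plant→City, Plant→P, Plant→Q, Plant→U, Plant→W}.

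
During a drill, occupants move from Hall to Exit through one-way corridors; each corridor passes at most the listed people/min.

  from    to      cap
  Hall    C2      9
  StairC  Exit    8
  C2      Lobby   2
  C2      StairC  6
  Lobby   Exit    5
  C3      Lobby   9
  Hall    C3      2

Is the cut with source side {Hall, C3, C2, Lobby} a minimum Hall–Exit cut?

No — its capacity is 11, but the minimum cut has capacity 10.

Given cut capacity: 6 + 5 = 11.
Augment Hall→C3→Lobby→Exit: bottleneck 2, flow now 2.
Augment Hall→C2→Lobby→Exit: bottleneck 2, flow now 4.
Augment Hall→C2→StairC→Exit: bottleneck 6, flow now 10.
No augmenting path remains; maximum flow = 10.
In the residual graph, reachable from Hall: {Hall, C2}.
Min-cut edges: Hall→C3 (2), C2→Lobby (2), C2→StairC (6); capacity 2 + 2 + 6 = 10.
Cut capacity 11 exceeds the max flow 10, so it is not minimum.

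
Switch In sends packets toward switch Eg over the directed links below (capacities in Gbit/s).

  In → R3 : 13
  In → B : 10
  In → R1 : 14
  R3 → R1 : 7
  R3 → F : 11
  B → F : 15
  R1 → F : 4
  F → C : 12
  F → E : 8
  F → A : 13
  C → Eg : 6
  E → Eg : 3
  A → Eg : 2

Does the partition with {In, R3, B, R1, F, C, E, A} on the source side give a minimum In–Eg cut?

Given cut capacity: 6 + 3 + 2 = 11.
Augment In→R3→F→C→Eg: bottleneck 6, flow now 6.
Augment In→R3→F→E→Eg: bottleneck 3, flow now 9.
Augment In→R3→F→A→Eg: bottleneck 2, flow now 11.
No augmenting path remains; maximum flow = 11.
Cut capacity 11 equals the max flow, so it is a minimum cut.

Yes — it is a minimum cut (capacity 11).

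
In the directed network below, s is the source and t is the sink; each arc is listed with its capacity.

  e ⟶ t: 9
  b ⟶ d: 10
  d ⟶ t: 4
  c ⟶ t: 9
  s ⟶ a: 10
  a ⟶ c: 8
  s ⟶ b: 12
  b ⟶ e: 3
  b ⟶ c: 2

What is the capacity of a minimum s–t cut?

Augment s→a→c→t: bottleneck 8, flow now 8.
Augment s→b→c→t: bottleneck 1, flow now 9.
Augment s→b→d→t: bottleneck 4, flow now 13.
Augment s→b→e→t: bottleneck 3, flow now 16.
No augmenting path remains; maximum flow = 16.
By max-flow min-cut, the minimum cut capacity equals the max flow.
In the residual graph, reachable from s: {s, a, b, c, d}.
Min-cut edges: b→e (3), c→t (9), d→t (4); capacity 3 + 9 + 4 = 16.

16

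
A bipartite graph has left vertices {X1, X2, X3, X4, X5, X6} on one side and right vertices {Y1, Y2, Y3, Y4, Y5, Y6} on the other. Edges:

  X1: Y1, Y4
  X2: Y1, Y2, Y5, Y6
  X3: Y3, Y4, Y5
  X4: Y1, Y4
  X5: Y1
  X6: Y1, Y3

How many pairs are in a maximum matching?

5

Unit-capacity flow: source→left, listed edges, right→sink; max matching = max flow.
Augmenting path X1→Y1 (+1); matched 1.
Augmenting path X2→Y2 (+1); matched 2.
Augmenting path X3→Y3 (+1); matched 3.
Augmenting path X4→Y4 (+1); matched 4.
Augmenting path X6→Y3→X3→Y5 (+1); matched 5.
No augmenting path remains; maximum matching = 5.
König certificate: {X2, X3, X6, Y1, Y4} is a vertex cover of size 5 (every listed pair touches it), so no matching can be larger.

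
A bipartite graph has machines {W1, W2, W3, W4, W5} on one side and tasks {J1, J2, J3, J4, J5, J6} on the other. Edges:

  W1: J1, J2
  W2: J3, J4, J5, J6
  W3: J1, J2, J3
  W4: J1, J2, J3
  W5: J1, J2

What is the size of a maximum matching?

Unit-capacity flow: source→left, listed edges, right→sink; max matching = max flow.
Augmenting path W1→J1 (+1); matched 1.
Augmenting path W2→J3 (+1); matched 2.
Augmenting path W3→J2 (+1); matched 3.
Augmenting path W4→J3→W2→J4 (+1); matched 4.
No augmenting path remains; maximum matching = 4.
König certificate: {W2, J1, J2, J3} is a vertex cover of size 4 (every listed pair touches it), so no matching can be larger.

4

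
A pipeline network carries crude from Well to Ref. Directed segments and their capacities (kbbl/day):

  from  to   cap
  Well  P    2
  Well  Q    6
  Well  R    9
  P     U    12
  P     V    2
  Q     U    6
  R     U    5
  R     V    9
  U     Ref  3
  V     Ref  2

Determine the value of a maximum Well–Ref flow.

5

Augment Well→P→U→Ref: bottleneck 2, flow now 2.
Augment Well→Q→U→Ref: bottleneck 1, flow now 3.
Augment Well→R→V→Ref: bottleneck 2, flow now 5.
No augmenting path remains; maximum flow = 5.
In the residual graph, reachable from Well: {Well, P, Q, R, U, V}.
Min-cut edges: U→Ref (3), V→Ref (2); capacity 3 + 2 = 5.
This cut is saturated, so no flow can exceed 5.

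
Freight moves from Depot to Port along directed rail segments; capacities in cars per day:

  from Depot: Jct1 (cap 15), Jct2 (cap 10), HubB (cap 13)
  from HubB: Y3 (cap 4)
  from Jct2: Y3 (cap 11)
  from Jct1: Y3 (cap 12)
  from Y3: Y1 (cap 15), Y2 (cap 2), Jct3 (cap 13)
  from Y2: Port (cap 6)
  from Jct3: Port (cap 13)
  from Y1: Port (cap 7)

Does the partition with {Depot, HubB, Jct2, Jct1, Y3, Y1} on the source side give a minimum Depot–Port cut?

Yes — it is a minimum cut (capacity 22).

Given cut capacity: 2 + 13 + 7 = 22.
Augment Depot→HubB→Y3→Y2→Port: bottleneck 2, flow now 2.
Augment Depot→HubB→Y3→Jct3→Port: bottleneck 2, flow now 4.
Augment Depot→Jct2→Y3→Jct3→Port: bottleneck 10, flow now 14.
Augment Depot→Jct1→Y3→Jct3→Port: bottleneck 1, flow now 15.
Augment Depot→Jct1→Y3→Y1→Port: bottleneck 7, flow now 22.
No augmenting path remains; maximum flow = 22.
Cut capacity 22 equals the max flow, so it is a minimum cut.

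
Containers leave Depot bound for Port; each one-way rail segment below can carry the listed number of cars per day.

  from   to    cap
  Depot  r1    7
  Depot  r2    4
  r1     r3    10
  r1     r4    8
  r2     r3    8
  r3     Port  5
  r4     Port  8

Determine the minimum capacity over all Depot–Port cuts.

11

Augment Depot→r1→r3→Port: bottleneck 5, flow now 5.
Augment Depot→r1→r4→Port: bottleneck 2, flow now 7.
Augment Depot→r2→r3→r1→r4→Port: bottleneck 4, flow now 11. (uses reverse residual edge)
No augmenting path remains; maximum flow = 11.
By max-flow min-cut, the minimum cut capacity equals the max flow.
In the residual graph, reachable from Depot: {Depot}.
Min-cut edges: Depot→r1 (7), Depot→r2 (4); capacity 7 + 4 = 11.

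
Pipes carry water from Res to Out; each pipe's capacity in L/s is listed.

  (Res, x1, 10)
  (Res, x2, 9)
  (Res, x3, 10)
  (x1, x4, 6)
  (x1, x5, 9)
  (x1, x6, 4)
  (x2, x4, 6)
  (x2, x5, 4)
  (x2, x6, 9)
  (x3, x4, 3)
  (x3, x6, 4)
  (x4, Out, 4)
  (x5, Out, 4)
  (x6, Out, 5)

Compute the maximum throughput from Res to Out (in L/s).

13

Augment Res→x1→x4→Out: bottleneck 4, flow now 4.
Augment Res→x1→x5→Out: bottleneck 4, flow now 8.
Augment Res→x1→x6→Out: bottleneck 2, flow now 10.
Augment Res→x2→x6→Out: bottleneck 3, flow now 13.
No augmenting path remains; maximum flow = 13.
In the residual graph, reachable from Res: {Res, x1, x2, x3, x4, x5, x6}.
Min-cut edges: x4→Out (4), x5→Out (4), x6→Out (5); capacity 4 + 4 + 5 = 13.
This cut is saturated, so no flow can exceed 13.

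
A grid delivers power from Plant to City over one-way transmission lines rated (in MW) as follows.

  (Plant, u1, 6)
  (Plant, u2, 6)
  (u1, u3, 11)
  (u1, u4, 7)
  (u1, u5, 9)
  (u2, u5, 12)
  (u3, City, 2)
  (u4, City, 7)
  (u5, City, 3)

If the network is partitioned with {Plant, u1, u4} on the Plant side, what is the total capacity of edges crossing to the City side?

Edges leaving {Plant, u1, u4}: Plant→u2 (6), u1→u3 (11), u1→u5 (9), u4→City (7).
Cut capacity = 6 + 11 + 9 + 7 = 33.

33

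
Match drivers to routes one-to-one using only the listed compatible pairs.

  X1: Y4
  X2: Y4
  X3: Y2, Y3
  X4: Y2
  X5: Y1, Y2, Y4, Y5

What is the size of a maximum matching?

Unit-capacity flow: source→left, listed edges, right→sink; max matching = max flow.
Augmenting path X1→Y4 (+1); matched 1.
Augmenting path X3→Y2 (+1); matched 2.
Augmenting path X5→Y1 (+1); matched 3.
Augmenting path X4→Y2→X3→Y3 (+1); matched 4.
No augmenting path remains; maximum matching = 4.
König certificate: {X3, X4, X5, Y4} is a vertex cover of size 4 (every listed pair touches it), so no matching can be larger.

4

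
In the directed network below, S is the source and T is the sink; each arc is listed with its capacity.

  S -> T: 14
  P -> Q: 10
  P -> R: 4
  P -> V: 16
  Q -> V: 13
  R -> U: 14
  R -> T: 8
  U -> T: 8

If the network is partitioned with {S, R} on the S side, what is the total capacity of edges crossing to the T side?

Edges leaving {S, R}: S→T (14), R→U (14), R→T (8).
Cut capacity = 14 + 14 + 8 = 36.

36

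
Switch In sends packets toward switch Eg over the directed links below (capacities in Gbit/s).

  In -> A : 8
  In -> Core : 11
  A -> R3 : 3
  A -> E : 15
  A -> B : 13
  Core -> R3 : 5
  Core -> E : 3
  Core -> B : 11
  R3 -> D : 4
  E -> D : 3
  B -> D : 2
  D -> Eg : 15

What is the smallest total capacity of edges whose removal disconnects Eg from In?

Augment In→A→R3→D→Eg: bottleneck 3, flow now 3.
Augment In→A→E→D→Eg: bottleneck 3, flow now 6.
Augment In→A→B→D→Eg: bottleneck 2, flow now 8.
Augment In→Core→R3→D→Eg: bottleneck 1, flow now 9.
No augmenting path remains; maximum flow = 9.
By max-flow min-cut, the minimum cut capacity equals the max flow.
In the residual graph, reachable from In: {In, A, Core, R3, E, B}.
Min-cut edges: R3→D (4), E→D (3), B→D (2); capacity 4 + 3 + 2 = 9.

9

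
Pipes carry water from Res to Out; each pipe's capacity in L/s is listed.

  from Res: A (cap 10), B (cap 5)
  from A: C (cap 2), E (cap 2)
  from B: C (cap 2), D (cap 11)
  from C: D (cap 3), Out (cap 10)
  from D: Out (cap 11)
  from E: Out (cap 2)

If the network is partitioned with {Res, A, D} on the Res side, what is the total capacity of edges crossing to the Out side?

Edges leaving {Res, A, D}: Res→B (5), A→C (2), A→E (2), D→Out (11).
Cut capacity = 5 + 2 + 2 + 11 = 20.

20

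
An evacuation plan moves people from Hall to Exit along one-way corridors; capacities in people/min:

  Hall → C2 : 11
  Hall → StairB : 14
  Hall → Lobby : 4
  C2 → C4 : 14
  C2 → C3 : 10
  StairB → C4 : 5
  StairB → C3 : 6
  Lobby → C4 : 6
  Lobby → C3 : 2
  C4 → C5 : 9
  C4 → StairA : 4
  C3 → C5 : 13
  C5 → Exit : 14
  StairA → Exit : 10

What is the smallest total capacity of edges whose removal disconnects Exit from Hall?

Augment Hall→C2→C4→C5→Exit: bottleneck 9, flow now 9.
Augment Hall→C2→C4→StairA→Exit: bottleneck 2, flow now 11.
Augment Hall→StairB→C4→StairA→Exit: bottleneck 2, flow now 13.
Augment Hall→StairB→C3→C5→Exit: bottleneck 5, flow now 18.
No augmenting path remains; maximum flow = 18.
By max-flow min-cut, the minimum cut capacity equals the max flow.
In the residual graph, reachable from Hall: {Hall, C2, StairB, Lobby, C4, C3, C5}.
Min-cut edges: C4→StairA (4), C5→Exit (14); capacity 4 + 14 = 18.

18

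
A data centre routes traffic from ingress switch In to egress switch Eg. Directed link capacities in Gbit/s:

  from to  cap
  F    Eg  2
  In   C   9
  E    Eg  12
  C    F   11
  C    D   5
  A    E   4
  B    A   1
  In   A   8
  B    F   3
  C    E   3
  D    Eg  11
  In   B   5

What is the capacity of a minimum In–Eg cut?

14

Augment In→A→E→Eg: bottleneck 4, flow now 4.
Augment In→B→F→Eg: bottleneck 2, flow now 6.
Augment In→C→D→Eg: bottleneck 5, flow now 11.
Augment In→C→E→Eg: bottleneck 3, flow now 14.
No augmenting path remains; maximum flow = 14.
By max-flow min-cut, the minimum cut capacity equals the max flow.
In the residual graph, reachable from In: {In, A, B, C, F}.
Min-cut edges: A→E (4), C→D (5), C→E (3), F→Eg (2); capacity 4 + 5 + 3 + 2 = 14.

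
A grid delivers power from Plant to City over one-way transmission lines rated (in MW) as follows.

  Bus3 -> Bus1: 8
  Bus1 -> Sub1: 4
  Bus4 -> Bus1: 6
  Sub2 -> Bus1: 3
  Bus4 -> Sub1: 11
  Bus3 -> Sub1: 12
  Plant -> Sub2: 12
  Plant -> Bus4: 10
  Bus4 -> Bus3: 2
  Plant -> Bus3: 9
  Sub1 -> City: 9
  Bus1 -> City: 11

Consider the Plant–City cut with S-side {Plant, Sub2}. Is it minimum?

Given cut capacity: 10 + 9 + 3 = 22.
Augment Plant→Sub2→Bus1→City: bottleneck 3, flow now 3.
Augment Plant→Bus4→Bus1→City: bottleneck 6, flow now 9.
Augment Plant→Bus4→Sub1→City: bottleneck 4, flow now 13.
Augment Plant→Bus3→Bus1→City: bottleneck 2, flow now 15.
Augment Plant→Bus3→Sub1→City: bottleneck 5, flow now 20.
No augmenting path remains; maximum flow = 20.
In the residual graph, reachable from Plant: {Plant, Sub2, Bus4, Bus3, Bus1, Sub1}.
Min-cut edges: Bus1→City (11), Sub1→City (9); capacity 11 + 9 = 20.
Cut capacity 22 exceeds the max flow 20, so it is not minimum.

No — its capacity is 22, but the minimum cut has capacity 20.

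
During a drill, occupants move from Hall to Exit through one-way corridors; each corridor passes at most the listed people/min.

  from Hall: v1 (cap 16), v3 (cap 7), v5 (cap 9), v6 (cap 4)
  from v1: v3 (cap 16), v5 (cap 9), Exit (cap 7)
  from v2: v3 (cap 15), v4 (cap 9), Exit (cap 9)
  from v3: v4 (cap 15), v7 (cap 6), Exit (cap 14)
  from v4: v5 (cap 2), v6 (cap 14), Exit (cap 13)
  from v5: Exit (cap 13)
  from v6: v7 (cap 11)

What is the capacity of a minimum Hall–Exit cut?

32

Augment Hall→v1→Exit: bottleneck 7, flow now 7.
Augment Hall→v3→Exit: bottleneck 7, flow now 14.
Augment Hall→v5→Exit: bottleneck 9, flow now 23.
Augment Hall→v1→v3→Exit: bottleneck 7, flow now 30.
Augment Hall→v1→v5→Exit: bottleneck 2, flow now 32.
No augmenting path remains; maximum flow = 32.
By max-flow min-cut, the minimum cut capacity equals the max flow.
In the residual graph, reachable from Hall: {Hall, v6, v7}.
Min-cut edges: Hall→v1 (16), Hall→v3 (7), Hall→v5 (9); capacity 16 + 7 + 9 = 32.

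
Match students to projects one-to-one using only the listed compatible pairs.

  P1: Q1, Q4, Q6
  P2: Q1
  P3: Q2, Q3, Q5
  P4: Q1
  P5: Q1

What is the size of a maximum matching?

Unit-capacity flow: source→left, listed edges, right→sink; max matching = max flow.
Augmenting path P1→Q1 (+1); matched 1.
Augmenting path P3→Q2 (+1); matched 2.
Augmenting path P2→Q1→P1→Q4 (+1); matched 3.
No augmenting path remains; maximum matching = 3.
König certificate: {P1, P3, Q1} is a vertex cover of size 3 (every listed pair touches it), so no matching can be larger.

3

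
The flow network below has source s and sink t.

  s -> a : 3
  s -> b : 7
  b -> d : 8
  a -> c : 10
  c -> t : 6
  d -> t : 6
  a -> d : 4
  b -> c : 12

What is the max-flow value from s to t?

10

Augment s→a→c→t: bottleneck 3, flow now 3.
Augment s→b→c→t: bottleneck 3, flow now 6.
Augment s→b→d→t: bottleneck 4, flow now 10.
No augmenting path remains; maximum flow = 10.
In the residual graph, reachable from s: {s}.
Min-cut edges: s→a (3), s→b (7); capacity 3 + 7 = 10.
This cut is saturated, so no flow can exceed 10.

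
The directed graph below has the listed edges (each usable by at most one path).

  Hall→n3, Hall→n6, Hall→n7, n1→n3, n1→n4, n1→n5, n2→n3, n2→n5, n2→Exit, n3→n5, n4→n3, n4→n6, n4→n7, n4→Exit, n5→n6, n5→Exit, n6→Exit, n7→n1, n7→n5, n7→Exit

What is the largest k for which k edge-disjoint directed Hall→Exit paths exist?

Assign every edge capacity 1; by Menger, the answer equals the max flow.
Path Hall→n6→Exit (+1); total 1.
Path Hall→n7→Exit (+1); total 2.
Path Hall→n3→n5→Exit (+1); total 3.
No residual Hall→Exit path; max flow = 3.
Certifying cut of size 3: {Hall→n3, Hall→n6, Hall→n7}.

3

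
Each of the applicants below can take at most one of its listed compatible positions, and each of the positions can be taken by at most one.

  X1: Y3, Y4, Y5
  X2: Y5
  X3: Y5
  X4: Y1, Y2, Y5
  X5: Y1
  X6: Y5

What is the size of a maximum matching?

Unit-capacity flow: source→left, listed edges, right→sink; max matching = max flow.
Augmenting path X1→Y3 (+1); matched 1.
Augmenting path X2→Y5 (+1); matched 2.
Augmenting path X4→Y1 (+1); matched 3.
Augmenting path X5→Y1→X4→Y2 (+1); matched 4.
No augmenting path remains; maximum matching = 4.
König certificate: {X1, X4, X5, Y5} is a vertex cover of size 4 (every listed pair touches it), so no matching can be larger.

4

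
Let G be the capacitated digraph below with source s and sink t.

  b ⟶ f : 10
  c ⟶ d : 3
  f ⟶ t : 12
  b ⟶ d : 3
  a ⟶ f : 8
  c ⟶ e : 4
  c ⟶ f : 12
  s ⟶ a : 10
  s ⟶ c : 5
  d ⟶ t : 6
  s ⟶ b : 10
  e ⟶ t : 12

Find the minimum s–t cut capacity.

20

Augment s→a→f→t: bottleneck 8, flow now 8.
Augment s→b→d→t: bottleneck 3, flow now 11.
Augment s→b→f→t: bottleneck 4, flow now 15.
Augment s→c→d→t: bottleneck 3, flow now 18.
Augment s→c→e→t: bottleneck 2, flow now 20.
No augmenting path remains; maximum flow = 20.
By max-flow min-cut, the minimum cut capacity equals the max flow.
In the residual graph, reachable from s: {s, a, b, f}.
Min-cut edges: s→c (5), b→d (3), f→t (12); capacity 5 + 3 + 12 = 20.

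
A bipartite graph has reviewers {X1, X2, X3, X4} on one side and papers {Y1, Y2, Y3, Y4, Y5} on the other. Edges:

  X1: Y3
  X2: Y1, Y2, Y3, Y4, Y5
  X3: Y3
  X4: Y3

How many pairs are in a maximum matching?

Unit-capacity flow: source→left, listed edges, right→sink; max matching = max flow.
Augmenting path X1→Y3 (+1); matched 1.
Augmenting path X2→Y1 (+1); matched 2.
No augmenting path remains; maximum matching = 2.
König certificate: {X2, Y3} is a vertex cover of size 2 (every listed pair touches it), so no matching can be larger.

2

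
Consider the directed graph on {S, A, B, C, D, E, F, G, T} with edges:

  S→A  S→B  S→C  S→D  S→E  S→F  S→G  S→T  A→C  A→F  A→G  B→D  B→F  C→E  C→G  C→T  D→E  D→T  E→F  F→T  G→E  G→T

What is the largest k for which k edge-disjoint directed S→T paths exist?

Assign every edge capacity 1; by Menger, the answer equals the max flow.
Path S→T (+1); total 1.
Path S→C→T (+1); total 2.
Path S→D→T (+1); total 3.
Path S→F→T (+1); total 4.
Path S→G→T (+1); total 5.
No residual S→T path; max flow = 5.
Certifying cut of size 5: {C→T, D→T, F→T, G→T, S→T}.

5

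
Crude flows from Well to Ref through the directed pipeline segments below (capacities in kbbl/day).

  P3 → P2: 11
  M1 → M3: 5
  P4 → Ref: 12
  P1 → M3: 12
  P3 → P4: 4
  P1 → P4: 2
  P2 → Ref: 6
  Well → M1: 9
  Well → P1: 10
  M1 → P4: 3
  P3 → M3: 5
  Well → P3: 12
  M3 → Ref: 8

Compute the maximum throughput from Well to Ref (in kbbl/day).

Augment Well→P3→P4→Ref: bottleneck 4, flow now 4.
Augment Well→P3→P2→Ref: bottleneck 6, flow now 10.
Augment Well→P3→M3→Ref: bottleneck 2, flow now 12.
Augment Well→M1→P4→Ref: bottleneck 3, flow now 15.
Augment Well→M1→M3→Ref: bottleneck 5, flow now 20.
Augment Well→P1→P4→Ref: bottleneck 2, flow now 22.
Augment Well→P1→M3→Ref: bottleneck 1, flow now 23.
No augmenting path remains; maximum flow = 23.
In the residual graph, reachable from Well: {Well, P3, M1, P1, P2, M3}.
Min-cut edges: P3→P4 (4), M1→P4 (3), P1→P4 (2), P2→Ref (6), M3→Ref (8); capacity 4 + 3 + 2 + 6 + 8 = 23.
This cut is saturated, so no flow can exceed 23.

23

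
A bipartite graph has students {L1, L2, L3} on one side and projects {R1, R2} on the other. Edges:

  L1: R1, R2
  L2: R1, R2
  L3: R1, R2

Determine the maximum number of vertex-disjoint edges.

2

Unit-capacity flow: source→left, listed edges, right→sink; max matching = max flow.
Augmenting path L1→R1 (+1); matched 1.
Augmenting path L2→R2 (+1); matched 2.
No augmenting path remains; maximum matching = 2.
König certificate: {R1, R2} is a vertex cover of size 2 (every listed pair touches it), so no matching can be larger.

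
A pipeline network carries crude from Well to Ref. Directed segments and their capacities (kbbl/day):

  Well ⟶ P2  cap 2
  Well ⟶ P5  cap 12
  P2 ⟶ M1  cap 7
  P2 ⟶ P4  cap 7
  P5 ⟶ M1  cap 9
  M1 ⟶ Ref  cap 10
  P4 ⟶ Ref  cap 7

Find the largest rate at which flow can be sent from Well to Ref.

11

Augment Well→P2→M1→Ref: bottleneck 2, flow now 2.
Augment Well→P5→M1→Ref: bottleneck 8, flow now 10.
Augment Well→P5→M1→P2→P4→Ref: bottleneck 1, flow now 11. (uses reverse residual edge)
No augmenting path remains; maximum flow = 11.
In the residual graph, reachable from Well: {Well, P5}.
Min-cut edges: Well→P2 (2), P5→M1 (9); capacity 2 + 9 = 11.
This cut is saturated, so no flow can exceed 11.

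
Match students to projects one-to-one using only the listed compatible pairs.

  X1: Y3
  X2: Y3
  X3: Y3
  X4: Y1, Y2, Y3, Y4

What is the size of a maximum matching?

Unit-capacity flow: source→left, listed edges, right→sink; max matching = max flow.
Augmenting path X1→Y3 (+1); matched 1.
Augmenting path X4→Y1 (+1); matched 2.
No augmenting path remains; maximum matching = 2.
König certificate: {X4, Y3} is a vertex cover of size 2 (every listed pair touches it), so no matching can be larger.

2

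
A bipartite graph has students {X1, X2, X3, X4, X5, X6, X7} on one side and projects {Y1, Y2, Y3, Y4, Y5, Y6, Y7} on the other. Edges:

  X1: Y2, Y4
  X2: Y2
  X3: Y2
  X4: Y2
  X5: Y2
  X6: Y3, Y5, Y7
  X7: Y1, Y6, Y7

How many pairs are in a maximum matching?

4

Unit-capacity flow: source→left, listed edges, right→sink; max matching = max flow.
Augmenting path X1→Y2 (+1); matched 1.
Augmenting path X6→Y3 (+1); matched 2.
Augmenting path X7→Y1 (+1); matched 3.
Augmenting path X2→Y2→X1→Y4 (+1); matched 4.
No augmenting path remains; maximum matching = 4.
König certificate: {X1, X6, X7, Y2} is a vertex cover of size 4 (every listed pair touches it), so no matching can be larger.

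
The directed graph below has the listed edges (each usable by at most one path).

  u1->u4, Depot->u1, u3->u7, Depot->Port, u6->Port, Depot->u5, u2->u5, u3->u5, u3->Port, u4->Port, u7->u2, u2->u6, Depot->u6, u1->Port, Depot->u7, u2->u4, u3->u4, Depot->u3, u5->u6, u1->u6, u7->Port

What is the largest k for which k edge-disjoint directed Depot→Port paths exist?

5

Assign every edge capacity 1; by Menger, the answer equals the max flow.
Path Depot→Port (+1); total 1.
Path Depot→u1→Port (+1); total 2.
Path Depot→u3→Port (+1); total 3.
Path Depot→u6→Port (+1); total 4.
Path Depot→u7→Port (+1); total 5.
No residual Depot→Port path; max flow = 5.
Certifying cut of size 5: {Depot→Port, Depot→u1, Depot→u3, Depot→u7, u6→Port}.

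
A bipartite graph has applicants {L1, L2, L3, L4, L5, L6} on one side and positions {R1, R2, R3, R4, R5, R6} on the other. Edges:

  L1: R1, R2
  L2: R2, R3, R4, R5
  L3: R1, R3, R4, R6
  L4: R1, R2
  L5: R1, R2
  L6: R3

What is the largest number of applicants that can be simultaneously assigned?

5

Unit-capacity flow: source→left, listed edges, right→sink; max matching = max flow.
Augmenting path L1→R1 (+1); matched 1.
Augmenting path L2→R2 (+1); matched 2.
Augmenting path L3→R3 (+1); matched 3.
Augmenting path L4→R2→L2→R4 (+1); matched 4.
Augmenting path L6→R3→L3→R6 (+1); matched 5.
No augmenting path remains; maximum matching = 5.
König certificate: {L2, L3, L6, R1, R2} is a vertex cover of size 5 (every listed pair touches it), so no matching can be larger.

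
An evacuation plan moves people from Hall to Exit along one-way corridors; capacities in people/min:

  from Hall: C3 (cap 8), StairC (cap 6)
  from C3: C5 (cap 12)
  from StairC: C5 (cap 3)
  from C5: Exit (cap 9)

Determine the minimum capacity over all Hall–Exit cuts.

Augment Hall→C3→C5→Exit: bottleneck 8, flow now 8.
Augment Hall→StairC→C5→Exit: bottleneck 1, flow now 9.
No augmenting path remains; maximum flow = 9.
By max-flow min-cut, the minimum cut capacity equals the max flow.
In the residual graph, reachable from Hall: {Hall, C3, StairC, C5}.
Min-cut edges: C5→Exit (9); capacity 9 = 9.

9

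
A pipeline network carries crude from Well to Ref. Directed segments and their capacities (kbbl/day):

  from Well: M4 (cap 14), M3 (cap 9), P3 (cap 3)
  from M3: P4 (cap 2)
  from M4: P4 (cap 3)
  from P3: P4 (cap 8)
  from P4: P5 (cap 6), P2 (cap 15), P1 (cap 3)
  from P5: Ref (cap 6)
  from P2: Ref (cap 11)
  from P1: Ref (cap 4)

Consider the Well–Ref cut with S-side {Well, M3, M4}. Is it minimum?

Given cut capacity: 3 + 2 + 3 = 8.
Augment Well→M3→P4→P5→Ref: bottleneck 2, flow now 2.
Augment Well→M4→P4→P5→Ref: bottleneck 3, flow now 5.
Augment Well→P3→P4→P5→Ref: bottleneck 1, flow now 6.
Augment Well→P3→P4→P2→Ref: bottleneck 2, flow now 8.
No augmenting path remains; maximum flow = 8.
Cut capacity 8 equals the max flow, so it is a minimum cut.

Yes — it is a minimum cut (capacity 8).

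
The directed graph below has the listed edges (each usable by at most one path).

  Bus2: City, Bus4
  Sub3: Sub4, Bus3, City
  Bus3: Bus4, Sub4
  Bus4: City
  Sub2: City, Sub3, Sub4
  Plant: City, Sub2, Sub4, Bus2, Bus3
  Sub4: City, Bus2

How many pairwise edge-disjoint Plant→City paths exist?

Assign every edge capacity 1; by Menger, the answer equals the max flow.
Path Plant→City (+1); total 1.
Path Plant→Sub2→City (+1); total 2.
Path Plant→Sub4→City (+1); total 3.
Path Plant→Bus2→City (+1); total 4.
Path Plant→Bus3→Bus4→City (+1); total 5.
No residual Plant→City path; max flow = 5.
Certifying cut of size 5: {Plant→Bus2, Plant→Bus3, Plant→City, Plant→Sub2, Plant→Sub4}.

5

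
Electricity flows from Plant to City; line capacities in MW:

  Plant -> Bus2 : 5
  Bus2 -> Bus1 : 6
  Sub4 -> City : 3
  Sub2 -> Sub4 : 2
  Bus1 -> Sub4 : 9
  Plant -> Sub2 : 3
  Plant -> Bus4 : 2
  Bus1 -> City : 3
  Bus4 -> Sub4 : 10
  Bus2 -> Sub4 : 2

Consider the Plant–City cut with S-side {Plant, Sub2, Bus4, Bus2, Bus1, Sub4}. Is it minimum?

Given cut capacity: 3 + 3 = 6.
Augment Plant→Sub2→Sub4→City: bottleneck 2, flow now 2.
Augment Plant→Bus4→Sub4→City: bottleneck 1, flow now 3.
Augment Plant→Bus2→Bus1→City: bottleneck 3, flow now 6.
No augmenting path remains; maximum flow = 6.
Cut capacity 6 equals the max flow, so it is a minimum cut.

Yes — it is a minimum cut (capacity 6).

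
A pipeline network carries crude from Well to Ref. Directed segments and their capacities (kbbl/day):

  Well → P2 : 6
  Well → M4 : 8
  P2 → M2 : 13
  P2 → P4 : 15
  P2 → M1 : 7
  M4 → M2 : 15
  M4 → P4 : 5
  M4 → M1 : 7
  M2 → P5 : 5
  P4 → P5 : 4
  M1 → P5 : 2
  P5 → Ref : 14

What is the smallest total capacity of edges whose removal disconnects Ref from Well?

Augment Well→P2→M2→P5→Ref: bottleneck 5, flow now 5.
Augment Well→P2→P4→P5→Ref: bottleneck 1, flow now 6.
Augment Well→M4→P4→P5→Ref: bottleneck 3, flow now 9.
Augment Well→M4→M1→P5→Ref: bottleneck 2, flow now 11.
No augmenting path remains; maximum flow = 11.
By max-flow min-cut, the minimum cut capacity equals the max flow.
In the residual graph, reachable from Well: {Well, P2, M4, M2, P4, M1}.
Min-cut edges: M2→P5 (5), P4→P5 (4), M1→P5 (2); capacity 5 + 4 + 2 = 11.

11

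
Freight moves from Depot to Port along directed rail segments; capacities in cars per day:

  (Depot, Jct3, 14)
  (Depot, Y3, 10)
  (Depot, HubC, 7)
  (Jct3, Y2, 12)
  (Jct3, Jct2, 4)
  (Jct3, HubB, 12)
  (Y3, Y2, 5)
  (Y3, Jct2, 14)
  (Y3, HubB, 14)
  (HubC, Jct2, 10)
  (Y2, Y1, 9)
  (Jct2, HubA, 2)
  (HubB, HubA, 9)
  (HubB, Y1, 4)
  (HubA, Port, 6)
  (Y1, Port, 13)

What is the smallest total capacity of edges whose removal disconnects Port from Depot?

Augment Depot→Jct3→Y2→Y1→Port: bottleneck 9, flow now 9.
Augment Depot→Jct3→Jct2→HubA→Port: bottleneck 2, flow now 11.
Augment Depot→Jct3→HubB→HubA→Port: bottleneck 3, flow now 14.
Augment Depot→Y3→HubB→HubA→Port: bottleneck 1, flow now 15.
Augment Depot→Y3→HubB→Y1→Port: bottleneck 4, flow now 19.
No augmenting path remains; maximum flow = 19.
By max-flow min-cut, the minimum cut capacity equals the max flow.
In the residual graph, reachable from Depot: {Depot, Jct3, Y3, HubC, Y2, Jct2, HubB, HubA}.
Min-cut edges: Y2→Y1 (9), HubB→Y1 (4), HubA→Port (6); capacity 9 + 4 + 6 = 19.

19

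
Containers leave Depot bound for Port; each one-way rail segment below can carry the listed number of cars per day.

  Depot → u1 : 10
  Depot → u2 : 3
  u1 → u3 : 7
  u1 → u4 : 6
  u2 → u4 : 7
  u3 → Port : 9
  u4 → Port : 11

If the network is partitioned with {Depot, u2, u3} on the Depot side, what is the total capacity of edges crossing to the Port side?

Edges leaving {Depot, u2, u3}: Depot→u1 (10), u2→u4 (7), u3→Port (9).
Cut capacity = 10 + 7 + 9 = 26.

26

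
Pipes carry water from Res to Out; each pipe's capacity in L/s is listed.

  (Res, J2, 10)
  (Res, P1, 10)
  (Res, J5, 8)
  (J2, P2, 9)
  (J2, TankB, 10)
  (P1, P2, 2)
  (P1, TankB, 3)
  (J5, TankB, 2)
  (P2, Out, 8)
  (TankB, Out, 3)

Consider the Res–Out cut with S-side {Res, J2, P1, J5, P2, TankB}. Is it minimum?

Given cut capacity: 8 + 3 = 11.
Augment Res→J2→P2→Out: bottleneck 8, flow now 8.
Augment Res→J2→TankB→Out: bottleneck 2, flow now 10.
Augment Res→P1→TankB→Out: bottleneck 1, flow now 11.
No augmenting path remains; maximum flow = 11.
Cut capacity 11 equals the max flow, so it is a minimum cut.

Yes — it is a minimum cut (capacity 11).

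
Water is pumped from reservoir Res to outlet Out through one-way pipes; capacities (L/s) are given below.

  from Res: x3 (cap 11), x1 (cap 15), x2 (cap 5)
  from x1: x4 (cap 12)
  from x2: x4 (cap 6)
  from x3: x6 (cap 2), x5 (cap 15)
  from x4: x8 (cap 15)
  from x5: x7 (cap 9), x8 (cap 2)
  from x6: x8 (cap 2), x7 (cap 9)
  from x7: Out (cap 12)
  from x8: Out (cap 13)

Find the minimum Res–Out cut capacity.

Augment Res→x1→x4→x8→Out: bottleneck 12, flow now 12.
Augment Res→x2→x4→x8→Out: bottleneck 1, flow now 13.
Augment Res→x3→x5→x7→Out: bottleneck 9, flow now 22.
Augment Res→x3→x6→x7→Out: bottleneck 2, flow now 24.
No augmenting path remains; maximum flow = 24.
By max-flow min-cut, the minimum cut capacity equals the max flow.
In the residual graph, reachable from Res: {Res, x1, x2, x4, x8}.
Min-cut edges: Res→x3 (11), x8→Out (13); capacity 11 + 13 = 24.

24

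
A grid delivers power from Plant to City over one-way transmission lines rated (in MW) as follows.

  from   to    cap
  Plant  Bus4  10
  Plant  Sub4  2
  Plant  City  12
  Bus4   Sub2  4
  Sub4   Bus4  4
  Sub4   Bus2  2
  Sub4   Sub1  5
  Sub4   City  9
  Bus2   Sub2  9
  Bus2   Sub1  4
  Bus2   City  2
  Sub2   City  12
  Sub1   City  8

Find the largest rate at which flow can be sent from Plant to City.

Augment Plant→City: bottleneck 12, flow now 12.
Augment Plant→Sub4→City: bottleneck 2, flow now 14.
Augment Plant→Bus4→Sub2→City: bottleneck 4, flow now 18.
No augmenting path remains; maximum flow = 18.
In the residual graph, reachable from Plant: {Plant, Bus4}.
Min-cut edges: Plant→Sub4 (2), Plant→City (12), Bus4→Sub2 (4); capacity 2 + 12 + 4 = 18.
This cut is saturated, so no flow can exceed 18.

18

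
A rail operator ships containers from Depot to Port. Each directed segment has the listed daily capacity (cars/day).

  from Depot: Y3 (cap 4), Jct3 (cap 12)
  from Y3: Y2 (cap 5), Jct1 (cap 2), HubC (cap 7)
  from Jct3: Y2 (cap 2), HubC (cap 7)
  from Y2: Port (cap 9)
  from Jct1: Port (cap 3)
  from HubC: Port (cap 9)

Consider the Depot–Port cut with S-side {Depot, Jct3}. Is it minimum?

Given cut capacity: 4 + 2 + 7 = 13.
Augment Depot→Y3→Y2→Port: bottleneck 4, flow now 4.
Augment Depot→Jct3→Y2→Port: bottleneck 2, flow now 6.
Augment Depot→Jct3→HubC→Port: bottleneck 7, flow now 13.
No augmenting path remains; maximum flow = 13.
Cut capacity 13 equals the max flow, so it is a minimum cut.

Yes — it is a minimum cut (capacity 13).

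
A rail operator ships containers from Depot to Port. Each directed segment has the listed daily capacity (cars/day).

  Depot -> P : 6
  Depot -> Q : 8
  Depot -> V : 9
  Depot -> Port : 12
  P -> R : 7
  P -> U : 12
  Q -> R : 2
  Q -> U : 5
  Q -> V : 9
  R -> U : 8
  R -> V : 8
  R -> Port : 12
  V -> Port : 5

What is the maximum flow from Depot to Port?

25

Augment Depot→Port: bottleneck 12, flow now 12.
Augment Depot→V→Port: bottleneck 5, flow now 17.
Augment Depot→P→R→Port: bottleneck 6, flow now 23.
Augment Depot→Q→R→Port: bottleneck 2, flow now 25.
No augmenting path remains; maximum flow = 25.
In the residual graph, reachable from Depot: {Depot, Q, U, V}.
Min-cut edges: Depot→P (6), Depot→Port (12), Q→R (2), V→Port (5); capacity 6 + 12 + 2 + 5 = 25.
This cut is saturated, so no flow can exceed 25.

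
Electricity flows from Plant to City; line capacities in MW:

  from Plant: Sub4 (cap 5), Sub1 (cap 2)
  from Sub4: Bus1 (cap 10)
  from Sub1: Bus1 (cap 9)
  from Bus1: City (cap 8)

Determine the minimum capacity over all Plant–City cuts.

7

Augment Plant→Sub4→Bus1→City: bottleneck 5, flow now 5.
Augment Plant→Sub1→Bus1→City: bottleneck 2, flow now 7.
No augmenting path remains; maximum flow = 7.
By max-flow min-cut, the minimum cut capacity equals the max flow.
In the residual graph, reachable from Plant: {Plant}.
Min-cut edges: Plant→Sub4 (5), Plant→Sub1 (2); capacity 5 + 2 = 7.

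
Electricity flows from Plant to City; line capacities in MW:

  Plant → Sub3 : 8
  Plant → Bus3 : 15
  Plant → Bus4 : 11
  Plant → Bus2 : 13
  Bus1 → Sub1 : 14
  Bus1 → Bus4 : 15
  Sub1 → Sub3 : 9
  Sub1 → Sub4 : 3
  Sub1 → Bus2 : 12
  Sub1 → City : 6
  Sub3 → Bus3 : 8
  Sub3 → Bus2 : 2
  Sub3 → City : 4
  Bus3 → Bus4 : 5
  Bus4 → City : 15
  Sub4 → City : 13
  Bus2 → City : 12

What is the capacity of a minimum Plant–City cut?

Augment Plant→Sub3→City: bottleneck 4, flow now 4.
Augment Plant→Bus4→City: bottleneck 11, flow now 15.
Augment Plant→Bus2→City: bottleneck 12, flow now 27.
Augment Plant→Bus3→Bus4→City: bottleneck 4, flow now 31.
No augmenting path remains; maximum flow = 31.
By max-flow min-cut, the minimum cut capacity equals the max flow.
In the residual graph, reachable from Plant: {Plant, Sub3, Bus3, Bus4, Bus2}.
Min-cut edges: Sub3→City (4), Bus4→City (15), Bus2→City (12); capacity 4 + 15 + 12 = 31.

31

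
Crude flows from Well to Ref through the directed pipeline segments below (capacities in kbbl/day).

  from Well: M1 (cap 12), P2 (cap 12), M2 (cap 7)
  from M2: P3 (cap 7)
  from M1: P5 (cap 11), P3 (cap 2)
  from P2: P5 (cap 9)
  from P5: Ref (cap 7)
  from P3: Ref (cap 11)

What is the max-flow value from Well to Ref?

16

Augment Well→M2→P3→Ref: bottleneck 7, flow now 7.
Augment Well→M1→P5→Ref: bottleneck 7, flow now 14.
Augment Well→M1→P3→Ref: bottleneck 2, flow now 16.
No augmenting path remains; maximum flow = 16.
In the residual graph, reachable from Well: {Well, M1, P2, P5}.
Min-cut edges: Well→M2 (7), M1→P3 (2), P5→Ref (7); capacity 7 + 2 + 7 = 16.
This cut is saturated, so no flow can exceed 16.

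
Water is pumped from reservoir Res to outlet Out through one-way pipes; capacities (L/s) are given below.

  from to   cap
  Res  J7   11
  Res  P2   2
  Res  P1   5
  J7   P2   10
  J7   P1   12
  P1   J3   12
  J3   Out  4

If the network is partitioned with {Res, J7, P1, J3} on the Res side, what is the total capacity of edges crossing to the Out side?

Edges leaving {Res, J7, P1, J3}: Res→P2 (2), J7→P2 (10), J3→Out (4).
Cut capacity = 2 + 10 + 4 = 16.

16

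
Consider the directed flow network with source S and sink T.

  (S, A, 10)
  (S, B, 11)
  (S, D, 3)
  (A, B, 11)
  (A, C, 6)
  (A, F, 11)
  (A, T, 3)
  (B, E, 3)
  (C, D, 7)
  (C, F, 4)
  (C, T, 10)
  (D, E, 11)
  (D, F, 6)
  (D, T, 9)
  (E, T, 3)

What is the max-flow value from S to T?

15

Augment S→A→T: bottleneck 3, flow now 3.
Augment S→D→T: bottleneck 3, flow now 6.
Augment S→A→C→T: bottleneck 6, flow now 12.
Augment S→B→E→T: bottleneck 3, flow now 15.
No augmenting path remains; maximum flow = 15.
In the residual graph, reachable from S: {S, A, B, F}.
Min-cut edges: S→D (3), A→C (6), A→T (3), B→E (3); capacity 3 + 6 + 3 + 3 = 15.
This cut is saturated, so no flow can exceed 15.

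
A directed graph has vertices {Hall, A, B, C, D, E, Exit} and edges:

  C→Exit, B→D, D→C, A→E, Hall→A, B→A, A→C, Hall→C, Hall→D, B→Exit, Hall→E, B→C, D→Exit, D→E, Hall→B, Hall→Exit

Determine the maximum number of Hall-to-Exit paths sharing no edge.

Assign every edge capacity 1; by Menger, the answer equals the max flow.
Path Hall→Exit (+1); total 1.
Path Hall→B→Exit (+1); total 2.
Path Hall→C→Exit (+1); total 3.
Path Hall→D→Exit (+1); total 4.
No residual Hall→Exit path; max flow = 4.
Certifying cut of size 4: {C→Exit, Hall→B, Hall→D, Hall→Exit}.

4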